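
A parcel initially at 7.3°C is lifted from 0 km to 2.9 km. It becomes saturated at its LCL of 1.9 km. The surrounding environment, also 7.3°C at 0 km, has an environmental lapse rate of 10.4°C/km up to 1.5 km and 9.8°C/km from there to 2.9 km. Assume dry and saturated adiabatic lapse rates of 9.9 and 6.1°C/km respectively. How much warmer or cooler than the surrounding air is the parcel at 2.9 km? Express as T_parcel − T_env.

Parcel:
  0–1900 m, dry: Δz = 1.9 km ⇒ ΔT = -18.81°C; T = -11.51°C
  1900–2900 m, saturated: Δz = 1 km ⇒ ΔT = -6.1°C; T = -17.61°C
Environment:
  0–1500 m, environment, lower layer: Δz = 1.5 km ⇒ ΔT = -15.6°C; T = -8.3°C
  1500–2900 m, environment, upper layer: Δz = 1.4 km ⇒ ΔT = -13.72°C; T = -22.02°C
T_parcel − T_env = -17.61 − (-22.02) = +4.41°C

+4.41°C (parcel warmer than environment)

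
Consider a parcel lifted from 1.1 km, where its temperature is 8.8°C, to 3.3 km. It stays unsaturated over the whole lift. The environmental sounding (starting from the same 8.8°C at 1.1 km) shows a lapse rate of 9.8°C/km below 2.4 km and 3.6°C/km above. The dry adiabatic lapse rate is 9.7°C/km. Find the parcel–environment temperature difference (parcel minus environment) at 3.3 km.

-5.36°C (parcel cooler than environment)

Parcel:
  1100 → 3300 m (dry, 9.7°C/km): ΔT = -9.7 × 2.2 = -21.34°C → T = -12.54°C
Environment:
  1100 → 2400 m (environment, lower layer, 9.8°C/km): ΔT = -9.8 × 1.3 = -12.74°C → T = -3.94°C
  2400 → 3300 m (environment, upper layer, 3.6°C/km): ΔT = -3.6 × 0.9 = -3.24°C → T = -7.18°C
T_parcel − T_env = -12.54 − (-7.18) = -5.36°C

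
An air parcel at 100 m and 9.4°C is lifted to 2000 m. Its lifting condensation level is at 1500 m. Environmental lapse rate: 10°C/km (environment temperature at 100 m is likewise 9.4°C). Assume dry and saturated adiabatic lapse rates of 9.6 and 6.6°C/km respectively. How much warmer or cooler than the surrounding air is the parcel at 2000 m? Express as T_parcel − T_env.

+2.26°C (parcel warmer than environment)

Parcel:
  From 100 m to 1500 m (dry): cools by 9.6 × 1.4 = 13.44°C, giving -4.04°C.
  From 1500 m to 2000 m (saturated): cools by 6.6 × 0.5 = 3.3°C, giving -7.34°C.
Environment:
  From 100 m to 2000 m (environment): cools by 10 × 1.9 = 19°C, giving -9.6°C.
T_parcel − T_env = -7.34 − (-9.6) = +2.26°C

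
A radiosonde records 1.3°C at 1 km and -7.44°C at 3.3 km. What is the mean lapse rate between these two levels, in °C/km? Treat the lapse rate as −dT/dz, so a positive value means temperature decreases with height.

3.8°C/km

Γ = −ΔT/Δz = (1.3 − (-7.44)) / (3300 − 1000) m
  = 8.74°C / 2.3 km = 3.8°C/km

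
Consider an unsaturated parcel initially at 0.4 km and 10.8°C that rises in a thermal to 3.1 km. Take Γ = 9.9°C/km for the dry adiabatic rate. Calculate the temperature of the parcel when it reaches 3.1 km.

400–3100 m, dry adiabatic: Δz = 2.7 km ⇒ ΔT = -26.73°C; T = -15.93°C

-15.93°C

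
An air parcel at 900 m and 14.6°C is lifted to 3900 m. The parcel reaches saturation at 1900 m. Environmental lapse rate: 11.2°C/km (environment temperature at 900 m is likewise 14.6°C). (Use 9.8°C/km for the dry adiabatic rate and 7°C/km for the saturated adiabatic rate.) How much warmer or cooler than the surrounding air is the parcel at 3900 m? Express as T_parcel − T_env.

Parcel:
  From 900 m to 1900 m (dry): cools by 9.8 × 1 = 9.8°C, giving 4.8°C.
  From 1900 m to 3900 m (saturated): cools by 7 × 2 = 14°C, giving -9.2°C.
Environment:
  From 900 m to 3900 m (environment): cools by 11.2 × 3 = 33.6°C, giving -19°C.
T_parcel − T_env = -9.2 − (-19) = +9.8°C

+9.8°C (parcel warmer than environment)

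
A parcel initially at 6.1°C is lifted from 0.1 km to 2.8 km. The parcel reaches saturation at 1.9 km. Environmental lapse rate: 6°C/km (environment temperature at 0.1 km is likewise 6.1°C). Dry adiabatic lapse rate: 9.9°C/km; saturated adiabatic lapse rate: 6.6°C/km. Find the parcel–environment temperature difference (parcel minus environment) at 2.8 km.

-7.56°C (parcel cooler than environment)

Parcel:
  100 → 1900 m (dry, 9.9°C/km): ΔT = -9.9 × 1.8 = -17.82°C → T = -11.72°C
  1900 → 2800 m (saturated, 6.6°C/km): ΔT = -6.6 × 0.9 = -5.94°C → T = -17.66°C
Environment:
  100 → 2800 m (environment, 6°C/km): ΔT = -6 × 2.7 = -16.2°C → T = -10.1°C
T_parcel − T_env = -17.66 − (-10.1) = -7.56°C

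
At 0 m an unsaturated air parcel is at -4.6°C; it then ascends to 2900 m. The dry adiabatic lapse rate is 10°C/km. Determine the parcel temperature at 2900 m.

Dry adiabatic to 2900 m: -10 × 2.9 km = -29°C, so T = -33.6°C.

-33.6°C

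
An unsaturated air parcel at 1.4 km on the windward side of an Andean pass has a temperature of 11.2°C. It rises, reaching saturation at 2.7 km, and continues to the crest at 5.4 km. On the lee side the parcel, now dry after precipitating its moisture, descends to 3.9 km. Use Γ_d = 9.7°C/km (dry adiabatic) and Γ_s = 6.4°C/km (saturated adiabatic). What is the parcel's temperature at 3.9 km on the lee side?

1400 → 2700 m (dry, 9.7°C/km): ΔT = -9.7 × 1.3 = -12.61°C → T = -1.41°C
2700 → 5400 m (saturated, 6.4°C/km): ΔT = -6.4 × 2.7 = -17.28°C → T = -18.69°C
5400 → 3900 m (dry descent, 9.7°C/km): ΔT = +9.7 × 1.5 = +14.55°C → T = -4.14°C

-4.14°C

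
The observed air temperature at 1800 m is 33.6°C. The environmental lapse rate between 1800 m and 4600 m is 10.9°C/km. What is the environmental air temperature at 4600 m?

3.08°C

1800–4600 m, environmental: Δz = 2.8 km ⇒ ΔT = -30.52°C; T = 3.08°C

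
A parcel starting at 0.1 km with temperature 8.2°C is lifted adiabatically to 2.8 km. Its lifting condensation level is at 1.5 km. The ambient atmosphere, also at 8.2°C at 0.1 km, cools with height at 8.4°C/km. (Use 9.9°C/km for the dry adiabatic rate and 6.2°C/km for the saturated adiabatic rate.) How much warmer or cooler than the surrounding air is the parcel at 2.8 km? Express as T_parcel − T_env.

+0.76°C (parcel warmer than environment)

Parcel:
  100–1500 m, dry: Δz = 1.4 km ⇒ ΔT = -13.86°C; T = -5.66°C
  1500–2800 m, saturated: Δz = 1.3 km ⇒ ΔT = -8.06°C; T = -13.72°C
Environment:
  100–2800 m, environment: Δz = 2.7 km ⇒ ΔT = -22.68°C; T = -14.48°C
T_parcel − T_env = -13.72 − (-14.48) = +0.76°C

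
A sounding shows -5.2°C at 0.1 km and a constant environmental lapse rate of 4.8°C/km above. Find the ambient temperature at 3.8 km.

-22.96°C

100 → 3800 m (environmental, 4.8°C/km): ΔT = -4.8 × 3.7 = -17.76°C → T = -22.96°C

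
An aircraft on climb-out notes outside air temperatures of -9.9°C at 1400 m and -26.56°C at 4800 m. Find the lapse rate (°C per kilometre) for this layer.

4.9°C/km

Γ = −ΔT/Δz = (-9.9 − (-26.56)) / (4800 − 1400) m
  = 16.66°C / 3.4 km = 4.9°C/km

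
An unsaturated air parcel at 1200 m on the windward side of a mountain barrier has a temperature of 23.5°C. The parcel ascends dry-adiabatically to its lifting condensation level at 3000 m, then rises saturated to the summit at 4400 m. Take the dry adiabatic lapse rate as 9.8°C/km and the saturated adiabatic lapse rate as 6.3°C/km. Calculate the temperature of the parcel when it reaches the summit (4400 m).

1200 → 3000 m (dry, 9.8°C/km): ΔT = -9.8 × 1.8 = -17.64°C → T = 5.86°C
3000 → 4400 m (saturated, 6.3°C/km): ΔT = -6.3 × 1.4 = -8.82°C → T = -2.96°C

-2.96°C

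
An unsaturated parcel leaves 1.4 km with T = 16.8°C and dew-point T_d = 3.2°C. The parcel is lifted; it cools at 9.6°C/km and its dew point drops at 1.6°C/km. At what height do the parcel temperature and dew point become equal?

T and T_d converge at 9.6 − 1.6 = 8°C per km
Height above start = (16.8 − 3.2) / 8 = 1.7 km
LCL altitude = 1400 m + 1700 m = 3100 m

3.1 km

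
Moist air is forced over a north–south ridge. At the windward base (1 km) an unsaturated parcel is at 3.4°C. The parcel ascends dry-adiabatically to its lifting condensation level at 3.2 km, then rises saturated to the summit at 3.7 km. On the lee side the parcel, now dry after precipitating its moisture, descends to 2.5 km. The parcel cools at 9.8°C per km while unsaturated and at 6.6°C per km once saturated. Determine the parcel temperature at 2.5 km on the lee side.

From 1000 m to 3200 m (dry): cools by 9.8 × 2.2 = 21.56°C, giving -18.16°C.
From 3200 m to 3700 m (saturated): cools by 6.6 × 0.5 = 3.3°C, giving -21.46°C.
From 3700 m to 2500 m (dry descent): warms by 9.8 × 1.2 = 11.76°C, giving -9.7°C.

-9.7°C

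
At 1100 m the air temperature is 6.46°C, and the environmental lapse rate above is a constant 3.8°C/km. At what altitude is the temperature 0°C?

2800 m

Height above start = (6.46 − 0) / 3.8 = 1.7 km
Altitude = 1100 m + 1700 m = 2800 m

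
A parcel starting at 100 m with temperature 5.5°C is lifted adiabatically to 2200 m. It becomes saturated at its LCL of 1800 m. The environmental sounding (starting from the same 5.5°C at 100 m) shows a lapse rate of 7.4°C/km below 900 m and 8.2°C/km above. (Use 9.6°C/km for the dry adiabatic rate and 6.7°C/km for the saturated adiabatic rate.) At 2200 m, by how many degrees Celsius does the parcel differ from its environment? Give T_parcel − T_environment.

Parcel:
  100 → 1800 m (dry, 9.6°C/km): ΔT = -9.6 × 1.7 = -16.32°C → T = -10.82°C
  1800 → 2200 m (saturated, 6.7°C/km): ΔT = -6.7 × 0.4 = -2.68°C → T = -13.5°C
Environment:
  100 → 900 m (environment, lower layer, 7.4°C/km): ΔT = -7.4 × 0.8 = -5.92°C → T = -0.42°C
  900 → 2200 m (environment, upper layer, 8.2°C/km): ΔT = -8.2 × 1.3 = -10.66°C → T = -11.08°C
T_parcel − T_env = -13.5 − (-11.08) = -2.42°C

-2.42°C (parcel cooler than environment)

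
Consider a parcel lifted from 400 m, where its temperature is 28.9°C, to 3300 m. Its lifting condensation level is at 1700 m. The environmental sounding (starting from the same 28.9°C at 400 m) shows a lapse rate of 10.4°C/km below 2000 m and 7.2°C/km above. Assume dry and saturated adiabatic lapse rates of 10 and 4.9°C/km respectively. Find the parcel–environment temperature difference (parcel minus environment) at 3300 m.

+5.16°C (parcel warmer than environment)

Parcel:
  From 400 m to 1700 m (dry): cools by 10 × 1.3 = 13°C, giving 15.9°C.
  From 1700 m to 3300 m (saturated): cools by 4.9 × 1.6 = 7.84°C, giving 8.06°C.
Environment:
  From 400 m to 2000 m (environment, lower layer): cools by 10.4 × 1.6 = 16.64°C, giving 12.26°C.
  From 2000 m to 3300 m (environment, upper layer): cools by 7.2 × 1.3 = 9.36°C, giving 2.9°C.
T_parcel − T_env = 8.06 − 2.9 = +5.16°C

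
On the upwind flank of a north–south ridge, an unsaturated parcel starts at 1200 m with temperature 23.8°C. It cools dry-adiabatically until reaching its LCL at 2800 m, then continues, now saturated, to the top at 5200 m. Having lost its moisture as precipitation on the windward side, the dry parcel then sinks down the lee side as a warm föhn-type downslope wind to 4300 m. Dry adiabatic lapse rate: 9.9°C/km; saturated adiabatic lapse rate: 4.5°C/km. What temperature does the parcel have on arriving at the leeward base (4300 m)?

6.07°C

1200 → 2800 m (dry, 9.9°C/km): ΔT = -9.9 × 1.6 = -15.84°C → T = 7.96°C
2800 → 5200 m (saturated, 4.5°C/km): ΔT = -4.5 × 2.4 = -10.8°C → T = -2.84°C
5200 → 4300 m (dry descent, 9.9°C/km): ΔT = +9.9 × 0.9 = +8.91°C → T = 6.07°C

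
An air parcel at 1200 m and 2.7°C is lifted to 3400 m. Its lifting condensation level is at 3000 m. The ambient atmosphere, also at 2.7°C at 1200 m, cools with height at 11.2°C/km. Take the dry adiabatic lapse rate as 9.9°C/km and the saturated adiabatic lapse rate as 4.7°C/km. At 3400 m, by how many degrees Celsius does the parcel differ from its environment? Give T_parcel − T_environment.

+4.94°C (parcel warmer than environment)

Parcel:
  1200–3000 m, dry: Δz = 1.8 km ⇒ ΔT = -17.82°C; T = -15.12°C
  3000–3400 m, saturated: Δz = 0.4 km ⇒ ΔT = -1.88°C; T = -17°C
Environment:
  1200–3400 m, environment: Δz = 2.2 km ⇒ ΔT = -24.64°C; T = -21.94°C
T_parcel − T_env = -17 − (-21.94) = +4.94°C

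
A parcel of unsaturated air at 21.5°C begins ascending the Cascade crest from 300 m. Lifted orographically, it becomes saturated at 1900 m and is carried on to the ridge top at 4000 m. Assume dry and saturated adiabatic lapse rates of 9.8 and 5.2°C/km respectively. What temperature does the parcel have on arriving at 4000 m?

300 → 1900 m (dry, 9.8°C/km): ΔT = -9.8 × 1.6 = -15.68°C → T = 5.82°C
1900 → 4000 m (saturated, 5.2°C/km): ΔT = -5.2 × 2.1 = -10.92°C → T = -5.1°C

-5.1°C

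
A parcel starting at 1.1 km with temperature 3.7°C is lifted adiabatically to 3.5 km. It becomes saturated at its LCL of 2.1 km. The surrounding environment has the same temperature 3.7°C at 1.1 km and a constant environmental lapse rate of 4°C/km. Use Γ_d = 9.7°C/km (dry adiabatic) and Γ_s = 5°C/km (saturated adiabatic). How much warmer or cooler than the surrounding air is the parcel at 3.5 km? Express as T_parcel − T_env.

-7.1°C (parcel cooler than environment)

Parcel:
  1100 → 2100 m (dry, 9.7°C/km): ΔT = -9.7 × 1 = -9.7°C → T = -6°C
  2100 → 3500 m (saturated, 5°C/km): ΔT = -5 × 1.4 = -7°C → T = -13°C
Environment:
  1100 → 3500 m (environment, 4°C/km): ΔT = -4 × 2.4 = -9.6°C → T = -5.9°C
T_parcel − T_env = -13 − (-5.9) = -7.1°C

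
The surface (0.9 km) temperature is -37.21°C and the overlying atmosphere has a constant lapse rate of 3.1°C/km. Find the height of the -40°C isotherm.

1.8 km

Height above start = (-37.21 − (-40)) / 3.1 = 0.9 km
Altitude = 900 m + 900 m = 1800 m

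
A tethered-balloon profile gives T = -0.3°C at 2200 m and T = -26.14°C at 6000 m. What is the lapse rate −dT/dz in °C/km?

6.8°C/km

Γ = −ΔT/Δz = (-0.3 − (-26.14)) / (6000 − 2200) m
  = 25.84°C / 3.8 km = 6.8°C/km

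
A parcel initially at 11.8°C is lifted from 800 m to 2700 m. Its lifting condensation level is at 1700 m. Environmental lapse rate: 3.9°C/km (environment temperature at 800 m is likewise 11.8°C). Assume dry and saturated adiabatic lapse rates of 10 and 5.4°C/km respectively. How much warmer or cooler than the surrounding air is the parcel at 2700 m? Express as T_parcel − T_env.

-6.99°C (parcel cooler than environment)

Parcel:
  Dry to 1700 m: -10 × 0.9 km = -9°C, so T = 2.8°C.
  Saturated to 2700 m: -5.4 × 1 km = -5.4°C, so T = -2.6°C.
Environment:
  Environment to 2700 m: -3.9 × 1.9 km = -7.41°C, so T = 4.39°C.
T_parcel − T_env = -2.6 − 4.39 = -6.99°C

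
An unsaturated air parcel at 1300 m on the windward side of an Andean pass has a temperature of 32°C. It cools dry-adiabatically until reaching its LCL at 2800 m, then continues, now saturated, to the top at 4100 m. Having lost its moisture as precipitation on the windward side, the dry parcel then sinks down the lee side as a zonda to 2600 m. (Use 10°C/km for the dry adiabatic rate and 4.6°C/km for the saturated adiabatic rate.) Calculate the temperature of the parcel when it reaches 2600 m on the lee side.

1300–2800 m, dry: Δz = 1.5 km ⇒ ΔT = -15°C; T = 17°C
2800–4100 m, saturated: Δz = 1.3 km ⇒ ΔT = -5.98°C; T = 11.02°C
4100–2600 m, dry descent: Δz = 1.5 km ⇒ ΔT = +15°C; T = 26.02°C

26.02°C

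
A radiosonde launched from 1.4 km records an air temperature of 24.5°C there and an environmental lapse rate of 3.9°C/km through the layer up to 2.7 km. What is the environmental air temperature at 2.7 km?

19.43°C

1400 → 2700 m (environmental, 3.9°C/km): ΔT = -3.9 × 1.3 = -5.07°C → T = 19.43°C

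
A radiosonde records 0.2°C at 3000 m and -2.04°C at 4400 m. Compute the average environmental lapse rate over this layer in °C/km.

Γ = −ΔT/Δz = (0.2 − (-2.04)) / (4400 − 3000) m
  = 2.24°C / 1.4 km = 1.6°C/km

1.6°C/km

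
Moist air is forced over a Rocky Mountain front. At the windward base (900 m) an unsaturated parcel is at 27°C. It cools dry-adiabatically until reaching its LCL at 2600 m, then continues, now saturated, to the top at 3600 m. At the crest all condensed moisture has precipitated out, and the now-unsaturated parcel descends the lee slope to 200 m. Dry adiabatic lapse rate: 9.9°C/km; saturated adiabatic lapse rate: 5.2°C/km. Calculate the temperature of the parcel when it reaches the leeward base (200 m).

900–2600 m, dry: Δz = 1.7 km ⇒ ΔT = -16.83°C; T = 10.17°C
2600–3600 m, saturated: Δz = 1 km ⇒ ΔT = -5.2°C; T = 4.97°C
3600–200 m, dry descent: Δz = 3.4 km ⇒ ΔT = +33.66°C; T = 38.63°C

38.63°C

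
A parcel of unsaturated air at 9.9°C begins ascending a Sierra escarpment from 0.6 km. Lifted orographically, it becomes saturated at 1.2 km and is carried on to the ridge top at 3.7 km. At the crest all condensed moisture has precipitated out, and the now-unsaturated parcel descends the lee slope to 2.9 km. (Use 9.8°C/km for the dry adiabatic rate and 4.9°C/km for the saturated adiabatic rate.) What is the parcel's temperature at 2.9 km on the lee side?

600–1200 m, dry: Δz = 0.6 km ⇒ ΔT = -5.88°C; T = 4.02°C
1200–3700 m, saturated: Δz = 2.5 km ⇒ ΔT = -12.25°C; T = -8.23°C
3700–2900 m, dry descent: Δz = 0.8 km ⇒ ΔT = +7.84°C; T = -0.39°C

-0.39°C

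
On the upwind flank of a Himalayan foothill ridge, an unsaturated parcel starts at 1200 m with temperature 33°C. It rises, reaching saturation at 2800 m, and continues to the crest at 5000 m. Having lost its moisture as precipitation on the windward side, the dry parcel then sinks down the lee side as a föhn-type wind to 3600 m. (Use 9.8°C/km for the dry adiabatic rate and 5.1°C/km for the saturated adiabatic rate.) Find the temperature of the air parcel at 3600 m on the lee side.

19.82°C

1200 → 2800 m (dry, 9.8°C/km): ΔT = -9.8 × 1.6 = -15.68°C → T = 17.32°C
2800 → 5000 m (saturated, 5.1°C/km): ΔT = -5.1 × 2.2 = -11.22°C → T = 6.1°C
5000 → 3600 m (dry descent, 9.8°C/km): ΔT = +9.8 × 1.4 = +13.72°C → T = 19.82°C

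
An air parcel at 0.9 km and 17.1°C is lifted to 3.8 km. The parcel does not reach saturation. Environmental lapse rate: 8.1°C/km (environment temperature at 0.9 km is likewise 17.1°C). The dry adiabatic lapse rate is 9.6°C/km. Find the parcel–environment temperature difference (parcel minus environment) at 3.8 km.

-4.35°C (parcel cooler than environment)

Parcel:
  From 900 m to 3800 m (dry): cools by 9.6 × 2.9 = 27.84°C, giving -10.74°C.
Environment:
  From 900 m to 3800 m (environment): cools by 8.1 × 2.9 = 23.49°C, giving -6.39°C.
T_parcel − T_env = -10.74 − (-6.39) = -4.35°C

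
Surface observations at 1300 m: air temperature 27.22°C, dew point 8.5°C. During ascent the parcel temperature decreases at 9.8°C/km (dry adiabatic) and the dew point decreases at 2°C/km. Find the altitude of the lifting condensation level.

T and T_d converge at 9.8 − 2 = 7.8°C per km
Height above start = (27.22 − 8.5) / 7.8 = 2.4 km
LCL altitude = 1300 m + 2400 m = 3700 m

3700 m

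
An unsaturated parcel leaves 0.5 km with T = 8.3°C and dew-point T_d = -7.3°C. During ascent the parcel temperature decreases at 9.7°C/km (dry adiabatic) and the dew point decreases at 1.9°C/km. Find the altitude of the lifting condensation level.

2.5 km

T and T_d converge at 9.7 − 1.9 = 7.8°C per km
Height above start = (8.3 − (-7.3)) / 7.8 = 2 km
LCL altitude = 500 m + 2000 m = 2500 m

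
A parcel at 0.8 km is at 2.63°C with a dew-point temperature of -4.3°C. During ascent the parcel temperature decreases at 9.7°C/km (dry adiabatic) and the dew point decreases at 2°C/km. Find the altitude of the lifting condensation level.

1.7 km

T and T_d converge at 9.7 − 2 = 7.7°C per km
Height above start = (2.63 − (-4.3)) / 7.7 = 0.9 km
LCL altitude = 800 m + 900 m = 1700 m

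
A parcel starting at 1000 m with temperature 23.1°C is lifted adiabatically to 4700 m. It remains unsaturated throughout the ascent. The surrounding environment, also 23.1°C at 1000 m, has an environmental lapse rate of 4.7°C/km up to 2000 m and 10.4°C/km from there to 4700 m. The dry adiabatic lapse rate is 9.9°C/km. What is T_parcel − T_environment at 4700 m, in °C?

-3.85°C (parcel cooler than environment)

Parcel:
  Dry to 4700 m: -9.9 × 3.7 km = -36.63°C, so T = -13.53°C.
Environment:
  Environment, lower layer to 2000 m: -4.7 × 1 km = -4.7°C, so T = 18.4°C.
  Environment, upper layer to 4700 m: -10.4 × 2.7 km = -28.08°C, so T = -9.68°C.
T_parcel − T_env = -13.53 − (-9.68) = -3.85°C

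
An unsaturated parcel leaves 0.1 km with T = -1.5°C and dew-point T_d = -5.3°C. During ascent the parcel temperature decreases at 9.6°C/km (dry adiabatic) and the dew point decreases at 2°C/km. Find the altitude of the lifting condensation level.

T and T_d converge at 9.6 − 2 = 7.6°C per km
Height above start = (-1.5 − (-5.3)) / 7.6 = 0.5 km
LCL altitude = 100 m + 500 m = 600 m

0.6 km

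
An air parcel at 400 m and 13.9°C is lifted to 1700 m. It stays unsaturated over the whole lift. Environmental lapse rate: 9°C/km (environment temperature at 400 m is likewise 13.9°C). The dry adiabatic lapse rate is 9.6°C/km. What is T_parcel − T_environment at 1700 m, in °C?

-0.78°C (parcel cooler than environment)

Parcel:
  Dry to 1700 m: -9.6 × 1.3 km = -12.48°C, so T = 1.42°C.
Environment:
  Environment to 1700 m: -9 × 1.3 km = -11.7°C, so T = 2.2°C.
T_parcel − T_env = 1.42 − 2.2 = -0.78°C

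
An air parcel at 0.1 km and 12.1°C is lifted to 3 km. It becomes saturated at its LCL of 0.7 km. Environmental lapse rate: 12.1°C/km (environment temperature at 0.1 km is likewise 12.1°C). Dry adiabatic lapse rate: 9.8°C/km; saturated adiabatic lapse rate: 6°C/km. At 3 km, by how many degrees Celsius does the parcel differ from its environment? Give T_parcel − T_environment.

Parcel:
  100 → 700 m (dry, 9.8°C/km): ΔT = -9.8 × 0.6 = -5.88°C → T = 6.22°C
  700 → 3000 m (saturated, 6°C/km): ΔT = -6 × 2.3 = -13.8°C → T = -7.58°C
Environment:
  100 → 3000 m (environment, 12.1°C/km): ΔT = -12.1 × 2.9 = -35.09°C → T = -22.99°C
T_parcel − T_env = -7.58 − (-22.99) = +15.41°C

+15.41°C (parcel warmer than environment)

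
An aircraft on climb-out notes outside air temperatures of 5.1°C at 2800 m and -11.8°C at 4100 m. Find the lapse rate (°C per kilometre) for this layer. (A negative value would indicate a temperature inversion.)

13°C/km

Γ = −ΔT/Δz = (5.1 − (-11.8)) / (4100 − 2800) m
  = 16.9°C / 1.3 km = 13°C/km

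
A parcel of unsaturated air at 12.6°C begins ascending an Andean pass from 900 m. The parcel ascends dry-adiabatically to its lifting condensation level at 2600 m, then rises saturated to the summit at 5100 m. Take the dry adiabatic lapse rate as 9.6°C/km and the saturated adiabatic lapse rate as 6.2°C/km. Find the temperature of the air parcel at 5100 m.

-19.22°C

From 900 m to 2600 m (dry): cools by 9.6 × 1.7 = 16.32°C, giving -3.72°C.
From 2600 m to 5100 m (saturated): cools by 6.2 × 2.5 = 15.5°C, giving -19.22°C.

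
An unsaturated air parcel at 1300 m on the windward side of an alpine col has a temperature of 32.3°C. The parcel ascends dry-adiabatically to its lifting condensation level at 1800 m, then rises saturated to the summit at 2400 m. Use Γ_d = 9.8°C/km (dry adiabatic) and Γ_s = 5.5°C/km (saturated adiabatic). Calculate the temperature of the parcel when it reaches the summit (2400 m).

1300 → 1800 m (dry, 9.8°C/km): ΔT = -9.8 × 0.5 = -4.9°C → T = 27.4°C
1800 → 2400 m (saturated, 5.5°C/km): ΔT = -5.5 × 0.6 = -3.3°C → T = 24.1°C

24.1°C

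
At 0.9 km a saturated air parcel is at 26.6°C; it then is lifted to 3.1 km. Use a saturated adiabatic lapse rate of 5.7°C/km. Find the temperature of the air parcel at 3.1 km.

From 900 m to 3100 m (saturated adiabatic): cools by 5.7 × 2.2 = 12.54°C, giving 14.06°C.

14.06°C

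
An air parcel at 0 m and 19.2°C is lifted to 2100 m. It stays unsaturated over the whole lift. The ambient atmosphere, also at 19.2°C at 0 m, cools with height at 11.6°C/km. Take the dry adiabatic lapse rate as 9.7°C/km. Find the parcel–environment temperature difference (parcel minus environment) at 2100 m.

Parcel:
  0 → 2100 m (dry, 9.7°C/km): ΔT = -9.7 × 2.1 = -20.37°C → T = -1.17°C
Environment:
  0 → 2100 m (environment, 11.6°C/km): ΔT = -11.6 × 2.1 = -24.36°C → T = -5.16°C
T_parcel − T_env = -1.17 − (-5.16) = +3.99°C

+3.99°C (parcel warmer than environment)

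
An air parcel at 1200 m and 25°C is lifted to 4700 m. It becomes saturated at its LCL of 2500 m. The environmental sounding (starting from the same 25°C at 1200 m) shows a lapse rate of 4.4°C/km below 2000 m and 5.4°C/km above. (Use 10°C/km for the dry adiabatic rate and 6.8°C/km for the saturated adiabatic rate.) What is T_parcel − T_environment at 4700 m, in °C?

Parcel:
  Dry to 2500 m: -10 × 1.3 km = -13°C, so T = 12°C.
  Saturated to 4700 m: -6.8 × 2.2 km = -14.96°C, so T = -2.96°C.
Environment:
  Environment, lower layer to 2000 m: -4.4 × 0.8 km = -3.52°C, so T = 21.48°C.
  Environment, upper layer to 4700 m: -5.4 × 2.7 km = -14.58°C, so T = 6.9°C.
T_parcel − T_env = -2.96 − 6.9 = -9.86°C

-9.86°C (parcel cooler than environment)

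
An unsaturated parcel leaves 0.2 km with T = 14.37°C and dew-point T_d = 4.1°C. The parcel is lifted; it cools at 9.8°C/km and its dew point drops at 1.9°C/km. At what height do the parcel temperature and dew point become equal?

T and T_d converge at 9.8 − 1.9 = 7.9°C per km
Height above start = (14.37 − 4.1) / 7.9 = 1.3 km
LCL altitude = 200 m + 1300 m = 1500 m

1.5 km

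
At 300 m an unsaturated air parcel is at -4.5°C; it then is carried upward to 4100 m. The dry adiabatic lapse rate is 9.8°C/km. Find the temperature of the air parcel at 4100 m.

-41.74°C

300 → 4100 m (dry adiabatic, 9.8°C/km): ΔT = -9.8 × 3.8 = -37.24°C → T = -41.74°C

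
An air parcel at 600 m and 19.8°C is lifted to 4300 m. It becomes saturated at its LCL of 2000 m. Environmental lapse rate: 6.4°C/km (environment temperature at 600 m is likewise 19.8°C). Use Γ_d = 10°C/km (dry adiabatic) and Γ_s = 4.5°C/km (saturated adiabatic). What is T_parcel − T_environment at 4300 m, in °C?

Parcel:
  Dry to 2000 m: -10 × 1.4 km = -14°C, so T = 5.8°C.
  Saturated to 4300 m: -4.5 × 2.3 km = -10.35°C, so T = -4.55°C.
Environment:
  Environment to 4300 m: -6.4 × 3.7 km = -23.68°C, so T = -3.88°C.
T_parcel − T_env = -4.55 − (-3.88) = -0.67°C

-0.67°C (parcel cooler than environment)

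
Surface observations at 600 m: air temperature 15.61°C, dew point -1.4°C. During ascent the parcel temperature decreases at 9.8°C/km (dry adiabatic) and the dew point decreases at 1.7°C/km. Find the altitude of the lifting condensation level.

T and T_d converge at 9.8 − 1.7 = 8.1°C per km
Height above start = (15.61 − (-1.4)) / 8.1 = 2.1 km
LCL altitude = 600 m + 2100 m = 2700 m

2700 m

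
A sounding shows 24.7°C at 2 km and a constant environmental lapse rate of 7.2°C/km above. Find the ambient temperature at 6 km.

-4.1°C

Environmental to 6000 m: -7.2 × 4 km = -28.8°C, so T = -4.1°C.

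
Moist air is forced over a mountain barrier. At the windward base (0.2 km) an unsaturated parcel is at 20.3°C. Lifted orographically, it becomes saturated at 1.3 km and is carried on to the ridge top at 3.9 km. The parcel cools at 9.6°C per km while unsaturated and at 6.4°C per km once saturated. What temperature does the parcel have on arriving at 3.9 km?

-6.9°C

200–1300 m, dry: Δz = 1.1 km ⇒ ΔT = -10.56°C; T = 9.74°C
1300–3900 m, saturated: Δz = 2.6 km ⇒ ΔT = -16.64°C; T = -6.9°C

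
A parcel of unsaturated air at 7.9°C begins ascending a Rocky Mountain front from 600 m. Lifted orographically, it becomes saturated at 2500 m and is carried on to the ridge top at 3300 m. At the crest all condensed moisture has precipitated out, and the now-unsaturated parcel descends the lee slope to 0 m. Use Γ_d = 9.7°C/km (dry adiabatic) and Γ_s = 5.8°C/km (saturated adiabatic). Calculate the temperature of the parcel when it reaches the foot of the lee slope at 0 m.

16.84°C

600 → 2500 m (dry, 9.7°C/km): ΔT = -9.7 × 1.9 = -18.43°C → T = -10.53°C
2500 → 3300 m (saturated, 5.8°C/km): ΔT = -5.8 × 0.8 = -4.64°C → T = -15.17°C
3300 → 0 m (dry descent, 9.7°C/km): ΔT = +9.7 × 3.3 = +32.01°C → T = 16.84°C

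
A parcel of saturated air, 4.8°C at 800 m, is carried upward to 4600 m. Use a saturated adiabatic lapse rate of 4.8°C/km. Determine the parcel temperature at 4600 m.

-13.44°C

800–4600 m, saturated adiabatic: Δz = 3.8 km ⇒ ΔT = -18.24°C; T = -13.44°C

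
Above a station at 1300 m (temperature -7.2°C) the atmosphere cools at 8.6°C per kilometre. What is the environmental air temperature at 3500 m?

1300–3500 m, environmental: Δz = 2.2 km ⇒ ΔT = -18.92°C; T = -26.12°C

-26.12°C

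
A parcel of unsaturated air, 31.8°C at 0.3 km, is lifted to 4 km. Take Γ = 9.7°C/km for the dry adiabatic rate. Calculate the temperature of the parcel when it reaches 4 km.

Dry adiabatic to 4000 m: -9.7 × 3.7 km = -35.89°C, so T = -4.09°C.

-4.09°C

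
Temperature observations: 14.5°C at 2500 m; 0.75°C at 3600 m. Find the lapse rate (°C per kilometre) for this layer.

12.5°C/km

Γ = −ΔT/Δz = (14.5 − 0.75) / (3600 − 2500) m
  = 13.75°C / 1.1 km = 12.5°C/km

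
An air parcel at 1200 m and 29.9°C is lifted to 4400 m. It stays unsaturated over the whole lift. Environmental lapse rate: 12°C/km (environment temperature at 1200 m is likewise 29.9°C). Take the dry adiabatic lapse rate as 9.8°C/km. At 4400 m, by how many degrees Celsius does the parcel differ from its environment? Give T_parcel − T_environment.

Parcel:
  1200 → 4400 m (dry, 9.8°C/km): ΔT = -9.8 × 3.2 = -31.36°C → T = -1.46°C
Environment:
  1200 → 4400 m (environment, 12°C/km): ΔT = -12 × 3.2 = -38.4°C → T = -8.5°C
T_parcel − T_env = -1.46 − (-8.5) = +7.04°C

+7.04°C (parcel warmer than environment)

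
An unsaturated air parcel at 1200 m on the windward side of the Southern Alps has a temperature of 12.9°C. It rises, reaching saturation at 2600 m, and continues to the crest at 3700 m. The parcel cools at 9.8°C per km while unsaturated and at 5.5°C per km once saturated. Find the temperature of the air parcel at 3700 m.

-6.87°C

From 1200 m to 2600 m (dry): cools by 9.8 × 1.4 = 13.72°C, giving -0.82°C.
From 2600 m to 3700 m (saturated): cools by 5.5 × 1.1 = 6.05°C, giving -6.87°C.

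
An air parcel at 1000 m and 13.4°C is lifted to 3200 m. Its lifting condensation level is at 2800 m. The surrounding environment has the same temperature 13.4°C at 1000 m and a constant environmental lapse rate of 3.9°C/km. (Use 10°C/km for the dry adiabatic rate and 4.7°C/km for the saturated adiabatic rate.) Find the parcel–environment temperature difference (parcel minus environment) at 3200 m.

Parcel:
  1000–2800 m, dry: Δz = 1.8 km ⇒ ΔT = -18°C; T = -4.6°C
  2800–3200 m, saturated: Δz = 0.4 km ⇒ ΔT = -1.88°C; T = -6.48°C
Environment:
  1000–3200 m, environment: Δz = 2.2 km ⇒ ΔT = -8.58°C; T = 4.82°C
T_parcel − T_env = -6.48 − 4.82 = -11.3°C

-11.3°C (parcel cooler than environment)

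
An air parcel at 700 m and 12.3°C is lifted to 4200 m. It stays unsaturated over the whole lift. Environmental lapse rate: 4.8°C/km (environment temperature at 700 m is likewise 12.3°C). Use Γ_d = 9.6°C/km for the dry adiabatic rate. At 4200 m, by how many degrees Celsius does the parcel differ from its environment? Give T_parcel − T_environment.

-16.8°C (parcel cooler than environment)

Parcel:
  700–4200 m, dry: Δz = 3.5 km ⇒ ΔT = -33.6°C; T = -21.3°C
Environment:
  700–4200 m, environment: Δz = 3.5 km ⇒ ΔT = -16.8°C; T = -4.5°C
T_parcel − T_env = -21.3 − (-4.5) = -16.8°C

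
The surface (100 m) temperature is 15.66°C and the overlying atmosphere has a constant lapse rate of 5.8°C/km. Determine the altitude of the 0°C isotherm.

Height above start = (15.66 − 0) / 5.8 = 2.7 km
Altitude = 100 m + 2700 m = 2800 m

2800 m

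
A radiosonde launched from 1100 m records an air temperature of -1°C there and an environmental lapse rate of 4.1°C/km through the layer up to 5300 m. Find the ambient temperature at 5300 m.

Environmental to 5300 m: -4.1 × 4.2 km = -17.22°C, so T = -18.22°C.

-18.22°C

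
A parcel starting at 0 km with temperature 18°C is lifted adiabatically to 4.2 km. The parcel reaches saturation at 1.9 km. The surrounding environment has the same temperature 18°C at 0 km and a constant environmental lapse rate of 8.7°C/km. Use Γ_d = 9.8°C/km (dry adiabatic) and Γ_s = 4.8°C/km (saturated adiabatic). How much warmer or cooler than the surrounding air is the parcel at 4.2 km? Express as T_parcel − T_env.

Parcel:
  0 → 1900 m (dry, 9.8°C/km): ΔT = -9.8 × 1.9 = -18.62°C → T = -0.62°C
  1900 → 4200 m (saturated, 4.8°C/km): ΔT = -4.8 × 2.3 = -11.04°C → T = -11.66°C
Environment:
  0 → 4200 m (environment, 8.7°C/km): ΔT = -8.7 × 4.2 = -36.54°C → T = -18.54°C
T_parcel − T_env = -11.66 − (-18.54) = +6.88°C

+6.88°C (parcel warmer than environment)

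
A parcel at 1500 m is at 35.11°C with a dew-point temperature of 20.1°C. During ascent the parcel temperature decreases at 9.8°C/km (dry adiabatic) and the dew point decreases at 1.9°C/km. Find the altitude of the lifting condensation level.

3400 m

T and T_d converge at 9.8 − 1.9 = 7.9°C per km
Height above start = (35.11 − 20.1) / 7.9 = 1.9 km
LCL altitude = 1500 m + 1900 m = 3400 m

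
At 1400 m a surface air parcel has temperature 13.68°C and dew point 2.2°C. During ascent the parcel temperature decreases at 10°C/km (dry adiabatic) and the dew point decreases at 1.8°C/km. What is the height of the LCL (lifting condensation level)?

2800 m

T and T_d converge at 10 − 1.8 = 8.2°C per km
Height above start = (13.68 − 2.2) / 8.2 = 1.4 km
LCL altitude = 1400 m + 1400 m = 2800 m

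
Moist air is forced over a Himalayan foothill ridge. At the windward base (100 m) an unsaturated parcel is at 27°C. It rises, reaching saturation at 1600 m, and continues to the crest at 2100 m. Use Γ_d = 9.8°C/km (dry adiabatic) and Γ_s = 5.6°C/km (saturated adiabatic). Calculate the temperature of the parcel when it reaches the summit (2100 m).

100–1600 m, dry: Δz = 1.5 km ⇒ ΔT = -14.7°C; T = 12.3°C
1600–2100 m, saturated: Δz = 0.5 km ⇒ ΔT = -2.8°C; T = 9.5°C

9.5°C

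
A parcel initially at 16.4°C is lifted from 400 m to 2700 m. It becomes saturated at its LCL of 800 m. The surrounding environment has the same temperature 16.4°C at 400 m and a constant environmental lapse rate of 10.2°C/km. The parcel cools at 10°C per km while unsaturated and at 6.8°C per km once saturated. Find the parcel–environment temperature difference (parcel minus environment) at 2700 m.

+6.54°C (parcel warmer than environment)

Parcel:
  From 400 m to 800 m (dry): cools by 10 × 0.4 = 4°C, giving 12.4°C.
  From 800 m to 2700 m (saturated): cools by 6.8 × 1.9 = 12.92°C, giving -0.52°C.
Environment:
  From 400 m to 2700 m (environment): cools by 10.2 × 2.3 = 23.46°C, giving -7.06°C.
T_parcel − T_env = -0.52 − (-7.06) = +6.54°C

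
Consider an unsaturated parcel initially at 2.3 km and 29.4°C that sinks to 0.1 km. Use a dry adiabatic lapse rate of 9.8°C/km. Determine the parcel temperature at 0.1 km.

2300 → 100 m (dry adiabatic, 9.8°C/km): ΔT = +9.8 × 2.2 = +21.56°C → T = 50.96°C

50.96°C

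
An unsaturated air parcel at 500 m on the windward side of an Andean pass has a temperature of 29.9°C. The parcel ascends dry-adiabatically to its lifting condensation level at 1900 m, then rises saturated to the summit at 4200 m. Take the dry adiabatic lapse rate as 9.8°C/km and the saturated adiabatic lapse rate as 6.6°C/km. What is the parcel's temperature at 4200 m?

1°C

500 → 1900 m (dry, 9.8°C/km): ΔT = -9.8 × 1.4 = -13.72°C → T = 16.18°C
1900 → 4200 m (saturated, 6.6°C/km): ΔT = -6.6 × 2.3 = -15.18°C → T = 1°C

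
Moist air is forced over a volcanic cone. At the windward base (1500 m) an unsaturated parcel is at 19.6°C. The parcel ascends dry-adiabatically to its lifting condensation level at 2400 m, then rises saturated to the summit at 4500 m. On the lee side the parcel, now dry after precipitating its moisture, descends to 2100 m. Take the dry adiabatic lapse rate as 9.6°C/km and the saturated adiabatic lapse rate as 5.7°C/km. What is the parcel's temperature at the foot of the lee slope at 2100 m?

From 1500 m to 2400 m (dry): cools by 9.6 × 0.9 = 8.64°C, giving 10.96°C.
From 2400 m to 4500 m (saturated): cools by 5.7 × 2.1 = 11.97°C, giving -1.01°C.
From 4500 m to 2100 m (dry descent): warms by 9.6 × 2.4 = 23.04°C, giving 22.03°C.

22.03°C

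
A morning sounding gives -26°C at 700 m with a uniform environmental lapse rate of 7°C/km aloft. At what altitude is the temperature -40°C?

2700 m

Height above start = (-26 − (-40)) / 7 = 2 km
Altitude = 700 m + 2000 m = 2700 m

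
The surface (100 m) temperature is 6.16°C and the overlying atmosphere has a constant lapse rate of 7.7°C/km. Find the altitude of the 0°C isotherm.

Height above start = (6.16 − 0) / 7.7 = 0.8 km
Altitude = 100 m + 800 m = 900 m

900 m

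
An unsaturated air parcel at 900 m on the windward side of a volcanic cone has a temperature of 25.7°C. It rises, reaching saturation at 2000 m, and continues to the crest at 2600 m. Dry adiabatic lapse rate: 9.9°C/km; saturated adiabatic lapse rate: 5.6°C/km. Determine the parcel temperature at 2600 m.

900–2000 m, dry: Δz = 1.1 km ⇒ ΔT = -10.89°C; T = 14.81°C
2000–2600 m, saturated: Δz = 0.6 km ⇒ ΔT = -3.36°C; T = 11.45°C

11.45°C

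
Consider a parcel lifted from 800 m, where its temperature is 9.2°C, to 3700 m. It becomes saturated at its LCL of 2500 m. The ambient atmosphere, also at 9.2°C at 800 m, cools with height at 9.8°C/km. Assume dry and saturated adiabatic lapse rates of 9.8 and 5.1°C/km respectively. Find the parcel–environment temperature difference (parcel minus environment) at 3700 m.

+5.64°C (parcel warmer than environment)

Parcel:
  From 800 m to 2500 m (dry): cools by 9.8 × 1.7 = 16.66°C, giving -7.46°C.
  From 2500 m to 3700 m (saturated): cools by 5.1 × 1.2 = 6.12°C, giving -13.58°C.
Environment:
  From 800 m to 3700 m (environment): cools by 9.8 × 2.9 = 28.42°C, giving -19.22°C.
T_parcel − T_env = -13.58 − (-19.22) = +5.64°C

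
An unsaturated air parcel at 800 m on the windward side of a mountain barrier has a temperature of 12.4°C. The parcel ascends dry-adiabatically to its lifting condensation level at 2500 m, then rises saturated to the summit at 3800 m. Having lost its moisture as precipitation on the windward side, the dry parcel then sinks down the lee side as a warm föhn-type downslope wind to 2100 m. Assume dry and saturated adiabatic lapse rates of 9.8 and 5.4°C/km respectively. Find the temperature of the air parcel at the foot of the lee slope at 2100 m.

From 800 m to 2500 m (dry): cools by 9.8 × 1.7 = 16.66°C, giving -4.26°C.
From 2500 m to 3800 m (saturated): cools by 5.4 × 1.3 = 7.02°C, giving -11.28°C.
From 3800 m to 2100 m (dry descent): warms by 9.8 × 1.7 = 16.66°C, giving 5.38°C.

5.38°C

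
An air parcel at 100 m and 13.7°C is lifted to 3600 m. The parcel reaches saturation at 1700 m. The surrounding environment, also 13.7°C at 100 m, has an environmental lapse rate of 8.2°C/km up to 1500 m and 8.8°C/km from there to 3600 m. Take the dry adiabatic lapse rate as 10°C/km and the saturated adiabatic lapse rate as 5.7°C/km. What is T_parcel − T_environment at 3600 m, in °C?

Parcel:
  100–1700 m, dry: Δz = 1.6 km ⇒ ΔT = -16°C; T = -2.3°C
  1700–3600 m, saturated: Δz = 1.9 km ⇒ ΔT = -10.83°C; T = -13.13°C
Environment:
  100–1500 m, environment, lower layer: Δz = 1.4 km ⇒ ΔT = -11.48°C; T = 2.22°C
  1500–3600 m, environment, upper layer: Δz = 2.1 km ⇒ ΔT = -18.48°C; T = -16.26°C
T_parcel − T_env = -13.13 − (-16.26) = +3.13°C

+3.13°C (parcel warmer than environment)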